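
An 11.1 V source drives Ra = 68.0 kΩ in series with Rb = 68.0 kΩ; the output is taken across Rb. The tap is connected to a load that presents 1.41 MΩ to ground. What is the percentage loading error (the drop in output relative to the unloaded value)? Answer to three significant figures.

The divider's output (Thévenin) resistance is Ra‖Rb = 34.00 kΩ.
Fractional drop under load = R_th/(R_th + R_L) = 34.00 / (34.00 + 1410) = 0.02355.
So the output falls by 2.35 %.

2.35 %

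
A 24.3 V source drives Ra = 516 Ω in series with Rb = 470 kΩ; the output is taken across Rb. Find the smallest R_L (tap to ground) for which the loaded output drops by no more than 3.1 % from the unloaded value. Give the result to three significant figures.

R_L(min) ≈ 16.1 kΩ

Output resistance R_th = Ra‖Rb = (516 × 470000)/470500 = 515.4 Ω.
The fractional drop is R_th/(R_th + R_L); requiring this ≤ 0.0310 gives R_L ≥ R_th(1/0.0310 − 1) = 515.4 × 31.26 = 16.1 kΩ.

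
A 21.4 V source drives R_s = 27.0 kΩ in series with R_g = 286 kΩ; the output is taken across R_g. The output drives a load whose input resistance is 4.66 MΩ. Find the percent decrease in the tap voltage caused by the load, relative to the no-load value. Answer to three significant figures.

The divider's output (Thévenin) resistance is R_s‖R_g = 24.67 kΩ.
Fractional drop under load = R_th/(R_th + R_L) = 24.67 / (24.67 + 4660) = 0.005266.
So the output falls by 0.527 %.

0.527 %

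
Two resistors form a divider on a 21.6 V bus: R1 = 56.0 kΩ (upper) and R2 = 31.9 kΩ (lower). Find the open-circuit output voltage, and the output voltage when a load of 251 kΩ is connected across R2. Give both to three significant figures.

Unloaded: 7.84 V; loaded: 7.25 V

Open-circuit: V = 21.6 × 31.9/(56.0 + 31.9) = 7.84 V.
With the load, R2 becomes R2‖R_L = 28.30 kΩ, so V = 21.6 × 28.30/84.30 = 7.25 V.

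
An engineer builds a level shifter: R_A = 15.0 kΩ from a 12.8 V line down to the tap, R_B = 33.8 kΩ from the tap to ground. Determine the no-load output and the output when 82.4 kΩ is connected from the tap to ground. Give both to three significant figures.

Open-circuit: V = 12.8 × 33.8/(15.0 + 33.8) = 8.87 V.
With the load, R_B becomes R_B‖R_L = 23.97 kΩ, so V = 12.8 × 23.97/38.97 = 7.87 V.

Unloaded: 8.87 V; loaded: 7.87 V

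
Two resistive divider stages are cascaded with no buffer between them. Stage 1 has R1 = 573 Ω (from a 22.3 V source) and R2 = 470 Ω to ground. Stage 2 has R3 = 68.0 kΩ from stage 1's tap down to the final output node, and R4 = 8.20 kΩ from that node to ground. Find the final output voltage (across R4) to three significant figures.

Stage 2 presents R3+R4 = 76200 Ω as a load on stage 1's tap.
Stage 1's lower leg becomes R2‖(R3+R4) = 467.1 Ω, so V_mid = 22.3 × 467.1/1040 = 10.01 V.
Stage 2 is itself unloaded: V_out = V_mid × R4/(R3+R4) = 10.01 × 8200/76200 = 1.08 V.

V_out ≈ 1.08 V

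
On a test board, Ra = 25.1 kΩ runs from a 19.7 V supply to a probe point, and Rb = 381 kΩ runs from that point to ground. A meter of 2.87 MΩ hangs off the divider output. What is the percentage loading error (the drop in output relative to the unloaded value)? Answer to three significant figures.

The divider's output (Thévenin) resistance is Ra‖Rb = 23.55 kΩ.
Fractional drop under load = R_th/(R_th + R_L) = 23.55 / (23.55 + 2870) = 0.008138.
So the output falls by 0.814 %.

0.814 %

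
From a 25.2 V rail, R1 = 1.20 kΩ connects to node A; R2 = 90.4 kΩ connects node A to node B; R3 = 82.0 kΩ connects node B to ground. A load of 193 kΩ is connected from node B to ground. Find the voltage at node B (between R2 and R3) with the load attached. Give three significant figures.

At node B, R3 is in parallel with the load: R3‖R_L = 57.55 kΩ.
Below node A the resistance is R2 + (R3‖R_L) = 147.9 kΩ, so V_A = 25.2 × 147.9/149.1 = 25.00 V.
Then V_B = V_A × (R3‖R_L)/(R2 + R3‖R_L) = 25.00 × 57.55/147.9 = 9.72 V.

V ≈ 9.72 V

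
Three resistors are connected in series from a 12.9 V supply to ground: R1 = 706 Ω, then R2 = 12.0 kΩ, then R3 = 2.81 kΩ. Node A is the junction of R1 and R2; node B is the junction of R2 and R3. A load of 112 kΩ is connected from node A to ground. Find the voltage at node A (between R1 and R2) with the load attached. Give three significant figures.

Below node A the series string R2+R3 = 14810 Ω sits in parallel with the 112000 Ω load: 13080 Ω.
V_A = 12.9 × 13080/(706 + 13080) = 12.2 V.

V ≈ 12.2 V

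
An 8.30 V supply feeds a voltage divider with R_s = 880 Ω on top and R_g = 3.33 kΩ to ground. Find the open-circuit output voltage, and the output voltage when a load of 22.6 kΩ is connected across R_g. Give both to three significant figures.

Unloaded: 6.57 V; loaded: 6.37 V

Open-circuit: V = 8.30 × 3330/(880 + 3330) = 6.57 V.
With the load, R_g becomes R_g‖R_L = 2902 Ω, so V = 8.30 × 2902/3782 = 6.37 V.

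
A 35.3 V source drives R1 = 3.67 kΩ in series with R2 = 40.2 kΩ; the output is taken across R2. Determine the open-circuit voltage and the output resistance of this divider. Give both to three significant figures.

V_th = 32.3 V, R_th = 3.36 kΩ

V_th is the open-circuit tap voltage: 35.3 × 40.2/(3.67 + 40.2) = 32.3 V.
With the supply zeroed, R1 and R2 appear in parallel from the tap: R_th = R1‖R2 = (3.67 × 40.2)/43.87 = 3.36 kΩ.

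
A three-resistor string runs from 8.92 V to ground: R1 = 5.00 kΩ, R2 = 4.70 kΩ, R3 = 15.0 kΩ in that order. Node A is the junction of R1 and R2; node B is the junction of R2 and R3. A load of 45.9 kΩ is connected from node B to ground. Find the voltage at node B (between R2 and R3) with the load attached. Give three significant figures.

At node B, R3 is in parallel with the load: R3‖R_L = 11.31 kΩ.
Below node A the resistance is R2 + (R3‖R_L) = 16.01 kΩ, so V_A = 8.92 × 16.01/21.01 = 6.797 V.
Then V_B = V_A × (R3‖R_L)/(R2 + R3‖R_L) = 6.797 × 11.31/16.01 = 4.80 V.

V ≈ 4.80 V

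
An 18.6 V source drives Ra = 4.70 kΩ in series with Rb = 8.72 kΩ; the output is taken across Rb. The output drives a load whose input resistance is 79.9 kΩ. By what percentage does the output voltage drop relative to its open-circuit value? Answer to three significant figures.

The divider's output (Thévenin) resistance is Ra‖Rb = 3.054 kΩ.
Fractional drop under load = R_th/(R_th + R_L) = 3.054 / (3.054 + 79.9) = 0.03681.
So the output falls by 3.68 %.

3.68 %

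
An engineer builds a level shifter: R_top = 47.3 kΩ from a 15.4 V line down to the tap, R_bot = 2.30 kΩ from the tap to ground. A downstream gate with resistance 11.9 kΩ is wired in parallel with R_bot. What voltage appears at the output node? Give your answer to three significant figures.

The load sits in parallel with R_bot: R_bot‖R_L = (2.30 × 11.9) / (2.30 + 11.9) = 1.927 kΩ.
V_out = 15.4 × 1.927 / (47.3 + 1.927) = 15.4 × 1.927/49.23 = 0.603 V.

V_out ≈ 0.603 V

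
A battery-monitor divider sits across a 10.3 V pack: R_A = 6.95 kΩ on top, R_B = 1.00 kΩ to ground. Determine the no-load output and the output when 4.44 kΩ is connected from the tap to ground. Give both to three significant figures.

Unloaded: 1.30 V; loaded: 1.08 V

Open-circuit: V = 10.3 × 1.00/(6.95 + 1.00) = 1.30 V.
With the load, R_B becomes R_B‖R_L = 0.8162 kΩ, so V = 10.3 × 0.8162/7.766 = 1.08 V.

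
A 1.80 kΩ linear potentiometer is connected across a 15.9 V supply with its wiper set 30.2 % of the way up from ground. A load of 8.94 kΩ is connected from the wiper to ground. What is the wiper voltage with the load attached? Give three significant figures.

The wiper splits the pot into (1−α)R = 1256 Ω above and αR = 543.6 Ω below.
Lower section ‖ load = 512.4 Ω.
V_wiper = 15.9 × 512.4/(1256 + 512.4) = 4.61 V.

V ≈ 4.61 V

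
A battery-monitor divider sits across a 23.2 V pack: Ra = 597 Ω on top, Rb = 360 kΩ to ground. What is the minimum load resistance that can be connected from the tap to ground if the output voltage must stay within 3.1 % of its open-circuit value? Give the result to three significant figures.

Output resistance R_th = Ra‖Rb = (597 × 360000)/360600 = 596.0 Ω.
The fractional drop is R_th/(R_th + R_L); requiring this ≤ 0.0310 gives R_L ≥ R_th(1/0.0310 − 1) = 596.0 × 31.26 = 18.6 kΩ.

R_L(min) ≈ 18.6 kΩ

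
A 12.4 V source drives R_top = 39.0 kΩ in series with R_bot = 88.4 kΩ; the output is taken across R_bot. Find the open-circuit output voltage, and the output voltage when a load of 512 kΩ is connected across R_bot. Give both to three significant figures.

Open-circuit: V = 12.4 × 88.4/(39.0 + 88.4) = 8.60 V.
With the load, R_bot becomes R_bot‖R_L = 75.38 kΩ, so V = 12.4 × 75.38/114.4 = 8.17 V.

Unloaded: 8.60 V; loaded: 8.17 V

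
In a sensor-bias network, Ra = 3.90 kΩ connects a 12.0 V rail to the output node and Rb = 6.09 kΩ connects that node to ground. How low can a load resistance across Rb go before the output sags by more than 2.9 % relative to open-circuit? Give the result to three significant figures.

R_L(min) ≈ 79.6 kΩ

Output resistance R_th = Ra‖Rb = (3.90 × 6.09)/9.990 = 2.377 kΩ.
The fractional drop is R_th/(R_th + R_L); requiring this ≤ 0.0290 gives R_L ≥ R_th(1/0.0290 − 1) = 2.377 × 33.48 = 79.6 kΩ.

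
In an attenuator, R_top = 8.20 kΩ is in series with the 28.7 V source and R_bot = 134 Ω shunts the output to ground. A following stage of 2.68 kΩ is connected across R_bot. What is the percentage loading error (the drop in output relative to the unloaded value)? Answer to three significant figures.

The divider's output (Thévenin) resistance is R_top‖R_bot = 131.8 Ω.
Fractional drop under load = R_th/(R_th + R_L) = 131.8 / (131.8 + 2680) = 0.04689.
So the output falls by 4.69 %.

4.69 %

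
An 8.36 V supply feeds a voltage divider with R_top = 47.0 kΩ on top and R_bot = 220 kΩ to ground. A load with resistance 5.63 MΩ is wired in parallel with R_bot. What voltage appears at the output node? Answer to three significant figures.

V_out ≈ 6.84 V

The load sits in parallel with R_bot: R_bot‖R_L = (220 × 5630) / (220 + 5630) = 211.7 kΩ.
V_out = 8.36 × 211.7 / (47.0 + 211.7) = 8.36 × 211.7/258.7 = 6.84 V.
(Unloaded it would have been 6.89 V.)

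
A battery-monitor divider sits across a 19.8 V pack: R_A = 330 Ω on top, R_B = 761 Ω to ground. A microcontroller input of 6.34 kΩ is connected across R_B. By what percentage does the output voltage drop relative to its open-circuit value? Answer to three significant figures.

3.50 %

The divider's output (Thévenin) resistance is R_A‖R_B = 230.2 Ω.
Fractional drop under load = R_th/(R_th + R_L) = 230.2 / (230.2 + 6340) = 0.03503.
So the output falls by 3.50 %.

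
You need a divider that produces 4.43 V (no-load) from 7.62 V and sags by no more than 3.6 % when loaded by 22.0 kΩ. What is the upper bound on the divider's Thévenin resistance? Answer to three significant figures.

Loading drop = R_th/(R_th + R_L) ≤ 0.0360, so R_th ≤ R_L · ε/(1−ε) = 22.0 kΩ × 0.0360/0.9640 = 822 Ω.
(Any R1, R2 with R2/(R1+R2) = 0.581 and R1‖R2 ≤ 822 Ω will meet the spec.)

R_th ≤ 822 Ω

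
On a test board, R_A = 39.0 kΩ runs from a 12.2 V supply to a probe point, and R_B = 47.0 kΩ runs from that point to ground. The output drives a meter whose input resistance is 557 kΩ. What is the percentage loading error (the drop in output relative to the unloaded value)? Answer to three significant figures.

3.69 %

The divider's output (Thévenin) resistance is R_A‖R_B = 21.31 kΩ.
Fractional drop under load = R_th/(R_th + R_L) = 21.31 / (21.31 + 557) = 0.03686.
So the output falls by 3.69 %.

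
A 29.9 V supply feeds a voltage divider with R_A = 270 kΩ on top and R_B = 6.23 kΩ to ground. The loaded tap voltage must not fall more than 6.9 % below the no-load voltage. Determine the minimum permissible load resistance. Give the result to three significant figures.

Output resistance R_th = R_A‖R_B = (270 × 6.23)/276.2 = 6.089 kΩ.
The fractional drop is R_th/(R_th + R_L); requiring this ≤ 0.0690 gives R_L ≥ R_th(1/0.0690 − 1) = 6.089 × 13.49 = 82.2 kΩ.

R_L(min) ≈ 82.2 kΩ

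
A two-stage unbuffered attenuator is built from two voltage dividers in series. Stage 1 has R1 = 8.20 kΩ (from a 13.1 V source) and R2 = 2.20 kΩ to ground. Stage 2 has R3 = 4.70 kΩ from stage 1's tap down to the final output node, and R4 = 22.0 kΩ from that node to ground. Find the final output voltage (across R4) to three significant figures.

Stage 2 presents R3+R4 = 26.70 kΩ as a load on stage 1's tap.
Stage 1's lower leg becomes R2‖(R3+R4) = 2.033 kΩ, so V_mid = 13.1 × 2.033/10.23 = 2.602 V.
Stage 2 is itself unloaded: V_out = V_mid × R4/(R3+R4) = 2.602 × 22.0/26.70 = 2.14 V.

V_out ≈ 2.14 V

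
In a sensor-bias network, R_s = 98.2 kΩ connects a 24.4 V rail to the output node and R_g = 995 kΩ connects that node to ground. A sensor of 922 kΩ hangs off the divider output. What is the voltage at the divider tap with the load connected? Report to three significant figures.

The load sits in parallel with R_g: R_g‖R_L = (995 × 922) / (995 + 922) = 478.6 kΩ.
V_out = 24.4 × 478.6 / (98.2 + 478.6) = 24.4 × 478.6/576.8 = 20.2 V.
(Unloaded it would have been 22.2 V.)

V_out ≈ 20.2 V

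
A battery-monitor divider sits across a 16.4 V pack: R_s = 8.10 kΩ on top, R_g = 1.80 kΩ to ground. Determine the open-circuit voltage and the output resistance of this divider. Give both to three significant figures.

V_th = 2.98 V, R_th = 1.47 kΩ

V_th is the open-circuit tap voltage: 16.4 × 1.80/(8.10 + 1.80) = 2.98 V.
With the supply zeroed, R_s and R_g appear in parallel from the tap: R_th = R_s‖R_g = (8.10 × 1.80)/9.900 = 1.47 kΩ.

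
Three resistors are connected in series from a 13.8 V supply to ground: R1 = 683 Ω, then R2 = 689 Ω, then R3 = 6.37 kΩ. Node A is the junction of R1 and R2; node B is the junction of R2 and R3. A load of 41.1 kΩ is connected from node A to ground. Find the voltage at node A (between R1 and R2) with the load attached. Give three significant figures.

Below node A the series string R2+R3 = 7059 Ω sits in parallel with the 41100 Ω load: 6024 Ω.
V_A = 13.8 × 6024/(683 + 6024) = 12.4 V.

V ≈ 12.4 V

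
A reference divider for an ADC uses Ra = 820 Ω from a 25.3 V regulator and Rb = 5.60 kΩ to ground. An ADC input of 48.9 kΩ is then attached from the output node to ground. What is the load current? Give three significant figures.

I_L ≈ 0.445 mA

Rb‖R_L = 5025 Ω; V_out = 25.3 × 5025/5845 = 21.75 V.
I_L = V_out / R_L = 21.75 / 48.9 kΩ = 0.445 mA.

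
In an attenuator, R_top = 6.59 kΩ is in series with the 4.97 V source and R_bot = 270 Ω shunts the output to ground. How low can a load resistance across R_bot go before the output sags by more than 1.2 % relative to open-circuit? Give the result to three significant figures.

R_L(min) ≈ 21.4 kΩ

Output resistance R_th = R_top‖R_bot = (6590 × 270)/6860 = 259.4 Ω.
The fractional drop is R_th/(R_th + R_L); requiring this ≤ 0.0120 gives R_L ≥ R_th(1/0.0120 − 1) = 259.4 × 82.33 = 21.4 kΩ.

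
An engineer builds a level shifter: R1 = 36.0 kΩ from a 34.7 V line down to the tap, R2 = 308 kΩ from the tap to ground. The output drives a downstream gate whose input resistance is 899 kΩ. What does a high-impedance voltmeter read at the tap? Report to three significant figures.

The load sits in parallel with R2: R2‖R_L = (308 × 899) / (308 + 899) = 229.4 kΩ.
V_out = 34.7 × 229.4 / (36.0 + 229.4) = 34.7 × 229.4/265.4 = 30.0 V.
(Unloaded it would have been 31.1 V.)

V_out ≈ 30.0 V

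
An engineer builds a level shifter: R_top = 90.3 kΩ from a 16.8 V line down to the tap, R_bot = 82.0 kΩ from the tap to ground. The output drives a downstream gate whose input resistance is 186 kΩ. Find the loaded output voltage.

V_out ≈ 6.49 V

The load sits in parallel with R_bot: R_bot‖R_L = (82.0 × 186) / (82.0 + 186) = 56.91 kΩ.
V_out = 16.8 × 56.91 / (90.3 + 56.91) = 16.8 × 56.91/147.2 = 6.49 V.
(Unloaded it would have been 8.00 V.)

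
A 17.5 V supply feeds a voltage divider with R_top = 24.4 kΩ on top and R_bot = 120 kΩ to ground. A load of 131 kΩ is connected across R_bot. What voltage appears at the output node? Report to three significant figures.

V_out ≈ 12.6 V

The load sits in parallel with R_bot: R_bot‖R_L = (120 × 131) / (120 + 131) = 62.63 kΩ.
V_out = 17.5 × 62.63 / (24.4 + 62.63) = 17.5 × 62.63/87.03 = 12.6 V.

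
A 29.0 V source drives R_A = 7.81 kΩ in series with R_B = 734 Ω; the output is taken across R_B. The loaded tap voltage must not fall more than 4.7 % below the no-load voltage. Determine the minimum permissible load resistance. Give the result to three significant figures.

Output resistance R_th = R_A‖R_B = (7810 × 734)/8544 = 670.9 Ω.
The fractional drop is R_th/(R_th + R_L); requiring this ≤ 0.0470 gives R_L ≥ R_th(1/0.0470 − 1) = 670.9 × 20.28 = 13.6 kΩ.

R_L(min) ≈ 13.6 kΩ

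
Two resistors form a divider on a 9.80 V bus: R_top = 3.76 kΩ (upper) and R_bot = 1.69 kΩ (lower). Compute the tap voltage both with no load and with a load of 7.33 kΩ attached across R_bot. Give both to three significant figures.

Open-circuit: V = 9.80 × 1.69/(3.76 + 1.69) = 3.04 V.
With the load, R_bot becomes R_bot‖R_L = 1.373 kΩ, so V = 9.80 × 1.373/5.133 = 2.62 V.

Unloaded: 3.04 V; loaded: 2.62 V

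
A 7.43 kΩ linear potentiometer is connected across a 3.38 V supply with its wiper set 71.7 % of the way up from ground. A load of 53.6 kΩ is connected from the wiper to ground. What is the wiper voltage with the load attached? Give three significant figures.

The wiper splits the pot into (1−α)R = 2.103 kΩ above and αR = 5.327 kΩ below.
Lower section ‖ load = 4.846 kΩ.
V_wiper = 3.38 × 4.846/(2.103 + 4.846) = 2.36 V.

V ≈ 2.36 V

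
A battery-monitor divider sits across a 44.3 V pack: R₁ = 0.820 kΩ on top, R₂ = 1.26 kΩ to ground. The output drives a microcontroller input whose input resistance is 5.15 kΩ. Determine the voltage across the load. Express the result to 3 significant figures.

The load sits in parallel with R₂: R₂‖R_L = (1260 × 5150) / (1260 + 5150) = 1012 Ω.
V_out = 44.3 × 1012 / (820 + 1012) = 44.3 × 1012/1832 = 24.5 V.
(Unloaded it would have been 26.8 V.)

V_out ≈ 24.5 V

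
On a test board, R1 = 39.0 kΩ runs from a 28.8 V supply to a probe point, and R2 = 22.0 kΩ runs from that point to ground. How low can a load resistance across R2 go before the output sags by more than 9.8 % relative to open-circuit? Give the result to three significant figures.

Output resistance R_th = R1‖R2 = (39.0 × 22.0)/61.00 = 14.07 kΩ.
The fractional drop is R_th/(R_th + R_L); requiring this ≤ 0.0980 gives R_L ≥ R_th(1/0.0980 − 1) = 14.07 × 9.204 = 129 kΩ.

R_L(min) ≈ 129 kΩ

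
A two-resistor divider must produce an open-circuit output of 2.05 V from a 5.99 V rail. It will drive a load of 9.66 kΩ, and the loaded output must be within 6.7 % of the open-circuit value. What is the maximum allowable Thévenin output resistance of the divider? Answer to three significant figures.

R_th ≤ 694 Ω

Loading drop = R_th/(R_th + R_L) ≤ 0.0670, so R_th ≤ R_L · ε/(1−ε) = 9.66 kΩ × 0.0670/0.9330 = 694 Ω.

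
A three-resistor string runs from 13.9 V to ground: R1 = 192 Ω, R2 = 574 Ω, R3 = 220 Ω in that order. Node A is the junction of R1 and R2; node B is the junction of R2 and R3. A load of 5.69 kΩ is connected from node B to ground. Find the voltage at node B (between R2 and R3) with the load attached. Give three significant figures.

V ≈ 3.01 V

At node B, R3 is in parallel with the load: R3‖R_L = 211.8 Ω.
Below node A the resistance is R2 + (R3‖R_L) = 785.8 Ω, so V_A = 13.9 × 785.8/977.8 = 11.17 V.
Then V_B = V_A × (R3‖R_L)/(R2 + R3‖R_L) = 11.17 × 211.8/785.8 = 3.01 V.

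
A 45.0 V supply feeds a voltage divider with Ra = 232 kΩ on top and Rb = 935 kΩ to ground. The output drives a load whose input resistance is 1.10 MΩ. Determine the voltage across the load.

The load sits in parallel with Rb: Rb‖R_L = (935 × 1100) / (935 + 1100) = 505.4 kΩ.
V_out = 45.0 × 505.4 / (232 + 505.4) = 45.0 × 505.4/737.4 = 30.8 V.

V_out ≈ 30.8 V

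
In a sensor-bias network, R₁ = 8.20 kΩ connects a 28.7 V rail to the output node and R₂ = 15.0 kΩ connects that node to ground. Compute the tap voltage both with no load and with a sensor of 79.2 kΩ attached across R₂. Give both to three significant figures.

Open-circuit: V = 28.7 × 15.0/(8.20 + 15.0) = 18.6 V.
With the load, R₂ becomes R₂‖R_L = 12.61 kΩ, so V = 28.7 × 12.61/20.81 = 17.4 V.

Unloaded: 18.6 V; loaded: 17.4 V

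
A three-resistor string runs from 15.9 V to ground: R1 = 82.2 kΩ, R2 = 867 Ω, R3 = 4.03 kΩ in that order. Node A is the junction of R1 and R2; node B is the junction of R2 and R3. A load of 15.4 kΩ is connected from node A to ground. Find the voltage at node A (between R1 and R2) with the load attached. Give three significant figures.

V ≈ 0.688 V

Below node A the series string R2+R3 = 4897 Ω sits in parallel with the 15400 Ω load: 3716 Ω.
V_A = 15.9 × 3716/(82200 + 3716) = 0.688 V.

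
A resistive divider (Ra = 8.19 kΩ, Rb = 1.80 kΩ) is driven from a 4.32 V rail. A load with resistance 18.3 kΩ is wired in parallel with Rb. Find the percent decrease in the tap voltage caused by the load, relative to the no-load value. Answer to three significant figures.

7.46 %

The divider's output (Thévenin) resistance is Ra‖Rb = 1.476 kΩ.
Fractional drop under load = R_th/(R_th + R_L) = 1.476 / (1.476 + 18.3) = 0.07462.
So the output falls by 7.46 %.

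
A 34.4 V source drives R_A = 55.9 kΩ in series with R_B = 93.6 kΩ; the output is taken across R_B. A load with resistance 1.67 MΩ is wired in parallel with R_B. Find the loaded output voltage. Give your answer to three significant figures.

The load sits in parallel with R_B: R_B‖R_L = (93.6 × 1670) / (93.6 + 1670) = 88.63 kΩ.
V_out = 34.4 × 88.63 / (55.9 + 88.63) = 34.4 × 88.63/144.5 = 21.1 V.
(Unloaded it would have been 21.5 V.)

V_out ≈ 21.1 V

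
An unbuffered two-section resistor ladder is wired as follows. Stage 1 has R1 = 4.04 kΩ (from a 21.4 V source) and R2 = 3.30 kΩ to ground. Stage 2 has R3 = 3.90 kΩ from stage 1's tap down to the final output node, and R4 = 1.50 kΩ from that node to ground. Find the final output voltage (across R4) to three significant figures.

Stage 2 presents R3+R4 = 5.400 kΩ as a load on stage 1's tap.
Stage 1's lower leg becomes R2‖(R3+R4) = 2.048 kΩ, so V_mid = 21.4 × 2.048/6.088 = 7.200 V.
Stage 2 is itself unloaded: V_out = V_mid × R4/(R3+R4) = 7.200 × 1.50/5.400 = 2.00 V.

V_out ≈ 2.00 V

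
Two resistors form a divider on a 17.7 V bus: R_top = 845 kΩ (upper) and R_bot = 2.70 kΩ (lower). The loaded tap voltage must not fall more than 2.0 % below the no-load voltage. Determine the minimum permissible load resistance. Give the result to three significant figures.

Output resistance R_th = R_top‖R_bot = (845 × 2.70)/847.7 = 2.691 kΩ.
The fractional drop is R_th/(R_th + R_L); requiring this ≤ 0.0200 gives R_L ≥ R_th(1/0.0200 − 1) = 2.691 × 49.00 = 132 kΩ.

R_L(min) ≈ 132 kΩ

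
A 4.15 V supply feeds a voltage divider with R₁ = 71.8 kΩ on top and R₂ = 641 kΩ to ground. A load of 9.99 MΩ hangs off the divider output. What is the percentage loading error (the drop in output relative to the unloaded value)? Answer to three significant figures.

0.642 %

The divider's output (Thévenin) resistance is R₁‖R₂ = 64.57 kΩ.
Fractional drop under load = R_th/(R_th + R_L) = 64.57 / (64.57 + 9990) = 0.006422.
So the output falls by 0.642 %.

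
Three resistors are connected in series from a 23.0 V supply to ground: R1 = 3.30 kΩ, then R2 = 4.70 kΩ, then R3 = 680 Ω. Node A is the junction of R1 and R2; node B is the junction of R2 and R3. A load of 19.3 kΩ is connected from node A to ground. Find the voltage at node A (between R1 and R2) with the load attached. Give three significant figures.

Below node A the series string R2+R3 = 5380 Ω sits in parallel with the 19300 Ω load: 4207 Ω.
V_A = 23.0 × 4207/(3300 + 4207) = 12.9 V.

V ≈ 12.9 V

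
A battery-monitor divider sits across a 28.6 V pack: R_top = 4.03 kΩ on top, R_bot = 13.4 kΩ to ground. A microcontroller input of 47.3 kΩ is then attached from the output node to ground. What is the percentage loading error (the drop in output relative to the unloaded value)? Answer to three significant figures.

6.15 %

The divider's output (Thévenin) resistance is R_top‖R_bot = 3.098 kΩ.
Fractional drop under load = R_th/(R_th + R_L) = 3.098 / (3.098 + 47.3) = 0.06147.
So the output falls by 6.15 %.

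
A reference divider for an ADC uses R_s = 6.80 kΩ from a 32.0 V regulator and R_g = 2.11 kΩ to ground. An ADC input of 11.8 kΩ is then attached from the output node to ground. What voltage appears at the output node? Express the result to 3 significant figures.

V_out ≈ 6.67 V

The load sits in parallel with R_g: R_g‖R_L = (2.11 × 11.8) / (2.11 + 11.8) = 1.790 kΩ.
V_out = 32.0 × 1.790 / (6.80 + 1.790) = 32.0 × 1.790/8.590 = 6.67 V.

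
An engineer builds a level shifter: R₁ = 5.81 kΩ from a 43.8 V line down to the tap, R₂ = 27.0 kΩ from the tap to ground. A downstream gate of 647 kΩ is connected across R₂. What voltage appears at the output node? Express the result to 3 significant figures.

The load sits in parallel with R₂: R₂‖R_L = (27.0 × 647) / (27.0 + 647) = 25.92 kΩ.
V_out = 43.8 × 25.92 / (5.81 + 25.92) = 43.8 × 25.92/31.73 = 35.8 V.
(Unloaded it would have been 36.0 V.)

V_out ≈ 35.8 V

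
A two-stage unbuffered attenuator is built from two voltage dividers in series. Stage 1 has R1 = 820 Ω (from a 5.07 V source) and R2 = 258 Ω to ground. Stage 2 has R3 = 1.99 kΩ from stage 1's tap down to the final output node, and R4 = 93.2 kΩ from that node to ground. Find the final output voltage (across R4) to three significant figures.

Stage 2 presents R3+R4 = 95190 Ω as a load on stage 1's tap.
Stage 1's lower leg becomes R2‖(R3+R4) = 257.3 Ω, so V_mid = 5.07 × 257.3/1077 = 1.211 V.
Stage 2 is itself unloaded: V_out = V_mid × R4/(R3+R4) = 1.211 × 93200/95190 = 1.19 V.

V_out ≈ 1.19 V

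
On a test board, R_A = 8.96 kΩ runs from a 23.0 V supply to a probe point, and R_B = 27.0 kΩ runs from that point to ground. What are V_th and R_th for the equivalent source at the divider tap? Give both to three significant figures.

V_th is the open-circuit tap voltage: 23.0 × 27.0/(8.96 + 27.0) = 17.3 V.
With the supply zeroed, R_A and R_B appear in parallel from the tap: R_th = R_A‖R_B = (8.96 × 27.0)/35.96 = 6.73 kΩ.

V_th = 17.3 V, R_th = 6.73 kΩ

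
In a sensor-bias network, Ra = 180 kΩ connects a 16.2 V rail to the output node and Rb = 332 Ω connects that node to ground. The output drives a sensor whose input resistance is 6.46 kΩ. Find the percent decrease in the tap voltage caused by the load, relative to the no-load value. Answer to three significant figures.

4.88 %

The divider's output (Thévenin) resistance is Ra‖Rb = 331.4 Ω.
Fractional drop under load = R_th/(R_th + R_L) = 331.4 / (331.4 + 6460) = 0.04880.
So the output falls by 4.88 %.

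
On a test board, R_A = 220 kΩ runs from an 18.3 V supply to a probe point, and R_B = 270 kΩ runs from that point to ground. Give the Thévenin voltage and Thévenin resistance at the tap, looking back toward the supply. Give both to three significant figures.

V_th is the open-circuit tap voltage: 18.3 × 270/(220 + 270) = 10.1 V.
With the supply zeroed, R_A and R_B appear in parallel from the tap: R_th = R_A‖R_B = (220 × 270)/490.0 = 121 kΩ.

V_th = 10.1 V, R_th = 121 kΩ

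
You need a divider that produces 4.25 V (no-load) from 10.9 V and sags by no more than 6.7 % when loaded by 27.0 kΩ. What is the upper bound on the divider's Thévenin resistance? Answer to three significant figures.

Loading drop = R_th/(R_th + R_L) ≤ 0.0670, so R_th ≤ R_L · ε/(1−ε) = 27.0 kΩ × 0.0670/0.9330 = 1.94 kΩ.
(Any R1, R2 with R2/(R1+R2) = 0.390 and R1‖R2 ≤ 1.94 kΩ will meet the spec.)

R_th ≤ 1.94 kΩ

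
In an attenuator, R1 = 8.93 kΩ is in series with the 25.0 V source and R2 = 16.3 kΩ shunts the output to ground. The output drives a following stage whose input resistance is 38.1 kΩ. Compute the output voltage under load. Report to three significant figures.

V_out ≈ 14.0 V

The load sits in parallel with R2: R2‖R_L = (16.3 × 38.1) / (16.3 + 38.1) = 11.42 kΩ.
V_out = 25.0 × 11.42 / (8.93 + 11.42) = 25.0 × 11.42/20.35 = 14.0 V.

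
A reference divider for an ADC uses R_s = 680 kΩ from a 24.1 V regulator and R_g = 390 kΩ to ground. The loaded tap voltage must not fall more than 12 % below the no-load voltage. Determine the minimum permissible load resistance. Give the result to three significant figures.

R_L(min) ≈ 1.82 MΩ

Output resistance R_th = R_s‖R_g = (680 × 390)/1070 = 247.9 kΩ.
The fractional drop is R_th/(R_th + R_L); requiring this ≤ 0.120 gives R_L ≥ R_th(1/0.120 − 1) = 247.9 × 7.333 = 1.82 MΩ.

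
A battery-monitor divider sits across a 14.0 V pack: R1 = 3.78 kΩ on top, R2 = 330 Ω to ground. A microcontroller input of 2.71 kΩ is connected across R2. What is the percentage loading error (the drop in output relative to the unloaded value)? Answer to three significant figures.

Unloaded V = 14.0 × 330/4110 = 1.1241 V.
Loaded: R2‖R_L = 294.2 Ω, giving V = 14.0 × 294.2/4074 = 1.0109 V.
Drop = (1.1241 − 1.0109) / 1.1241 = 10.1 %.

10.1 %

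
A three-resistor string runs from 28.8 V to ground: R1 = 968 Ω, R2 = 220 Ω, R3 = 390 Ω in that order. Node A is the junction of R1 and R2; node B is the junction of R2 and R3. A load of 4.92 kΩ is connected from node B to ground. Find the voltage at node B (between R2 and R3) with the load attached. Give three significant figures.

At node B, R3 is in parallel with the load: R3‖R_L = 361.4 Ω.
Below node A the resistance is R2 + (R3‖R_L) = 581.4 Ω, so V_A = 28.8 × 581.4/1549 = 10.81 V.
Then V_B = V_A × (R3‖R_L)/(R2 + R3‖R_L) = 10.81 × 361.4/581.4 = 6.72 V.

V ≈ 6.72 V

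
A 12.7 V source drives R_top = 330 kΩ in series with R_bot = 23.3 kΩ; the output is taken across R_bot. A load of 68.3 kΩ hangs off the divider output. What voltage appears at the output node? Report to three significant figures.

V_out ≈ 0.635 V

The load sits in parallel with R_bot: R_bot‖R_L = (23.3 × 68.3) / (23.3 + 68.3) = 17.37 kΩ.
V_out = 12.7 × 17.37 / (330 + 17.37) = 12.7 × 17.37/347.4 = 0.635 V.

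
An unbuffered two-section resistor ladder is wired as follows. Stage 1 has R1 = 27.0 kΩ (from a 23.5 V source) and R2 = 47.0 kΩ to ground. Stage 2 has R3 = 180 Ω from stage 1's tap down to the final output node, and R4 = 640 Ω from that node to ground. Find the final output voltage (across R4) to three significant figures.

Stage 2 presents R3+R4 = 820.0 Ω as a load on stage 1's tap.
Stage 1's lower leg becomes R2‖(R3+R4) = 805.9 Ω, so V_mid = 23.5 × 805.9/27810 = 0.6811 V.
Stage 2 is itself unloaded: V_out = V_mid × R4/(R3+R4) = 0.6811 × 640/820.0 = 0.532 V.

V_out ≈ 0.532 V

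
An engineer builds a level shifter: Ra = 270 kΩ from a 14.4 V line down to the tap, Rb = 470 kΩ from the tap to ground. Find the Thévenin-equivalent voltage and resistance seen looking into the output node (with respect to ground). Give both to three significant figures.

V_th = 9.15 V, R_th = 171 kΩ

V_th is the open-circuit tap voltage: 14.4 × 470/(270 + 470) = 9.15 V.
With the supply zeroed, Ra and Rb appear in parallel from the tap: R_th = Ra‖Rb = (270 × 470)/740.0 = 171 kΩ.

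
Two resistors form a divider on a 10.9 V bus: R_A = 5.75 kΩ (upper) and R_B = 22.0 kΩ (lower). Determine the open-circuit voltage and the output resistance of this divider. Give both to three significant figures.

V_th is the open-circuit tap voltage: 10.9 × 22.0/(5.75 + 22.0) = 8.64 V.
With the supply zeroed, R_A and R_B appear in parallel from the tap: R_th = R_A‖R_B = (5.75 × 22.0)/27.75 = 4.56 kΩ.

V_th = 8.64 V, R_th = 4.56 kΩ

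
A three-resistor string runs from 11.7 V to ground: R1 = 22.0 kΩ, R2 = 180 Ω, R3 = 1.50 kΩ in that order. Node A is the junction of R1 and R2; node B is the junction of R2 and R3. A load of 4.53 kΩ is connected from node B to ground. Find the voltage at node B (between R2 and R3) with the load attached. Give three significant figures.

V ≈ 0.566 V

At node B, R3 is in parallel with the load: R3‖R_L = 1127 Ω.
Below node A the resistance is R2 + (R3‖R_L) = 1307 Ω, so V_A = 11.7 × 1307/23310 = 0.6560 V.
Then V_B = V_A × (R3‖R_L)/(R2 + R3‖R_L) = 0.6560 × 1127/1307 = 0.566 V.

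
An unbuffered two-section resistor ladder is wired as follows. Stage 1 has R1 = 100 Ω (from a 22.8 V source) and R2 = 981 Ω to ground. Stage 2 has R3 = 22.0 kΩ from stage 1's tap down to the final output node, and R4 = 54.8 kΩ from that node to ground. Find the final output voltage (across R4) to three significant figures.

V_out ≈ 14.7 V

Stage 2 presents R3+R4 = 76800 Ω as a load on stage 1's tap.
Stage 1's lower leg becomes R2‖(R3+R4) = 968.6 Ω, so V_mid = 22.8 × 968.6/1069 = 20.67 V.
Stage 2 is itself unloaded: V_out = V_mid × R4/(R3+R4) = 20.67 × 54800/76800 = 14.7 V.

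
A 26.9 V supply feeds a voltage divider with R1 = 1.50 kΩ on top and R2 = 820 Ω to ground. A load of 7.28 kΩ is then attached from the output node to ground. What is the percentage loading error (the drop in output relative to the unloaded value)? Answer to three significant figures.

6.79 %

The divider's output (Thévenin) resistance is R1‖R2 = 530.2 Ω.
Fractional drop under load = R_th/(R_th + R_L) = 530.2 / (530.2 + 7280) = 0.06788.
So the output falls by 6.79 %.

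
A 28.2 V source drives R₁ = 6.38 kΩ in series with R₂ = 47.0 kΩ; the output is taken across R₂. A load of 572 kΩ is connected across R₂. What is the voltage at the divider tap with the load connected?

V_out ≈ 24.6 V

The load sits in parallel with R₂: R₂‖R_L = (47.0 × 572) / (47.0 + 572) = 43.43 kΩ.
V_out = 28.2 × 43.43 / (6.38 + 43.43) = 28.2 × 43.43/49.81 = 24.6 V.
(Unloaded it would have been 24.8 V.)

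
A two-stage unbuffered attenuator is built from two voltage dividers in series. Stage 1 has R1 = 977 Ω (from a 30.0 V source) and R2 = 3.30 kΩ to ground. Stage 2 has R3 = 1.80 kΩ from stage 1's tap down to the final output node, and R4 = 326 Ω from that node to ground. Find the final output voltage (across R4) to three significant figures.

Stage 2 presents R3+R4 = 2126 Ω as a load on stage 1's tap.
Stage 1's lower leg becomes R2‖(R3+R4) = 1293 Ω, so V_mid = 30.0 × 1293/2270 = 17.09 V.
Stage 2 is itself unloaded: V_out = V_mid × R4/(R3+R4) = 17.09 × 326/2126 = 2.62 V.

V_out ≈ 2.62 V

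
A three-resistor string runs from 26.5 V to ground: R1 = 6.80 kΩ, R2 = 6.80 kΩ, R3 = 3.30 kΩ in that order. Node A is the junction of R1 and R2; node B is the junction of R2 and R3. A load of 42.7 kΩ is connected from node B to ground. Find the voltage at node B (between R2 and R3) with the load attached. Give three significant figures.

At node B, R3 is in parallel with the load: R3‖R_L = 3.063 kΩ.
Below node A the resistance is R2 + (R3‖R_L) = 9.863 kΩ, so V_A = 26.5 × 9.863/16.66 = 15.69 V.
Then V_B = V_A × (R3‖R_L)/(R2 + R3‖R_L) = 15.69 × 3.063/9.863 = 4.87 V.

V ≈ 4.87 V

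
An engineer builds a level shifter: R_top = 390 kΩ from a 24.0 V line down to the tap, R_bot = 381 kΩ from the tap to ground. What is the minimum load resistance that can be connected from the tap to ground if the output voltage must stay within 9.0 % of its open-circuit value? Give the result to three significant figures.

Output resistance R_th = R_top‖R_bot = (390 × 381)/771.0 = 192.7 kΩ.
The fractional drop is R_th/(R_th + R_L); requiring this ≤ 0.0900 gives R_L ≥ R_th(1/0.0900 − 1) = 192.7 × 10.11 = 1.95 MΩ.

R_L(min) ≈ 1.95 MΩ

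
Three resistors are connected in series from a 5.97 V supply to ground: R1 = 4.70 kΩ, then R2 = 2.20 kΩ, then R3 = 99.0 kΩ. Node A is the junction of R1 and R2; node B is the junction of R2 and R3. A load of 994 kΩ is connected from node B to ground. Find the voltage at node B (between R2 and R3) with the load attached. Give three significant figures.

At node B, R3 is in parallel with the load: R3‖R_L = 90.03 kΩ.
Below node A the resistance is R2 + (R3‖R_L) = 92.23 kΩ, so V_A = 5.97 × 92.23/96.93 = 5.681 V.
Then V_B = V_A × (R3‖R_L)/(R2 + R3‖R_L) = 5.681 × 90.03/92.23 = 5.55 V.

V ≈ 5.55 V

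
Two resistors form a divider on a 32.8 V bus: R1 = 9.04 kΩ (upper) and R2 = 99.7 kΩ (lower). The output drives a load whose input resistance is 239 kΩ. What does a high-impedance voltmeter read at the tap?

V_out ≈ 29.1 V

The load sits in parallel with R2: R2‖R_L = (99.7 × 239) / (99.7 + 239) = 70.35 kΩ.
V_out = 32.8 × 70.35 / (9.04 + 70.35) = 32.8 × 70.35/79.39 = 29.1 V.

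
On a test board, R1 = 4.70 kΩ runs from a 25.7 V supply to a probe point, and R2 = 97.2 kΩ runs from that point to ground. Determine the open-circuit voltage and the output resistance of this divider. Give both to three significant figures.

V_th = 24.5 V, R_th = 4.48 kΩ

V_th is the open-circuit tap voltage: 25.7 × 97.2/(4.70 + 97.2) = 24.5 V.
With the supply zeroed, R1 and R2 appear in parallel from the tap: R_th = R1‖R2 = (4.70 × 97.2)/101.9 = 4.48 kΩ.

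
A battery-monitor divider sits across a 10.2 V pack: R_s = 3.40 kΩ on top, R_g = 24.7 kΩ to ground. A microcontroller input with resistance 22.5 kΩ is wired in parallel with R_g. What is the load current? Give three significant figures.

I_L ≈ 0.352 mA

R_g‖R_L = 11.77 kΩ; V_out = 10.2 × 11.77/15.17 = 7.915 V.
I_L = V_out / R_L = 7.915 / 22.5 kΩ = 0.352 mA.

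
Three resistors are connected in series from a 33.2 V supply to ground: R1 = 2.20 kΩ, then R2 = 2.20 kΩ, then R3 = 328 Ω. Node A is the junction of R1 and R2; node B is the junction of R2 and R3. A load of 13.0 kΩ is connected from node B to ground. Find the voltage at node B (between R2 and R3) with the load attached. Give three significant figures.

V ≈ 2.25 V

At node B, R3 is in parallel with the load: R3‖R_L = 319.9 Ω.
Below node A the resistance is R2 + (R3‖R_L) = 2520 Ω, so V_A = 33.2 × 2520/4720 = 17.73 V.
Then V_B = V_A × (R3‖R_L)/(R2 + R3‖R_L) = 17.73 × 319.9/2520 = 2.25 V.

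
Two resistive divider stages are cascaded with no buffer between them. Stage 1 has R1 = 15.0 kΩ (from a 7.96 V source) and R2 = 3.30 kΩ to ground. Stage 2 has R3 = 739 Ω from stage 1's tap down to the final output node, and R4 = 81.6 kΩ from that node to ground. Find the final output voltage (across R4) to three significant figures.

V_out ≈ 1.38 V

Stage 2 presents R3+R4 = 82340 Ω as a load on stage 1's tap.
Stage 1's lower leg becomes R2‖(R3+R4) = 3173 Ω, so V_mid = 7.96 × 3173/18170 = 1.390 V.
Stage 2 is itself unloaded: V_out = V_mid × R4/(R3+R4) = 1.390 × 81600/82340 = 1.38 V.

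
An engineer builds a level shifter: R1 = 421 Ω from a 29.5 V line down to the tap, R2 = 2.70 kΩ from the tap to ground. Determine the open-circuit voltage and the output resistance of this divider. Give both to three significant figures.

V_th is the open-circuit tap voltage: 29.5 × 2700/(421 + 2700) = 25.5 V.
With the supply zeroed, R1 and R2 appear in parallel from the tap: R_th = R1‖R2 = (421 × 2700)/3121 = 364 Ω.

V_th = 25.5 V, R_th = 364 Ω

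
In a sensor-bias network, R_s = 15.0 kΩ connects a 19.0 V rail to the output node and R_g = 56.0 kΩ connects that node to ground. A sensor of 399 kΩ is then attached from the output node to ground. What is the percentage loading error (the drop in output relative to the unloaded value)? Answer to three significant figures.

The divider's output (Thévenin) resistance is R_s‖R_g = 11.83 kΩ.
Fractional drop under load = R_th/(R_th + R_L) = 11.83 / (11.83 + 399) = 0.02880.
So the output falls by 2.88 %.

2.88 %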